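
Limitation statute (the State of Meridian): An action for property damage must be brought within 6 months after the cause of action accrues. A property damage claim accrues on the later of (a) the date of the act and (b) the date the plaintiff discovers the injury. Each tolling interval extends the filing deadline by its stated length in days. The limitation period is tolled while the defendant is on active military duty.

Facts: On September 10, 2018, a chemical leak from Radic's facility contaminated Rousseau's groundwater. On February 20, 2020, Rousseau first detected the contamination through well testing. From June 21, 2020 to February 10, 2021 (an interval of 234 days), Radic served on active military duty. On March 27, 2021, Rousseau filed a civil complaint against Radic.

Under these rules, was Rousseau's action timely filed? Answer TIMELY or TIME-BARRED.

TIMELY

The claim accrued on February 20, 2020 — the later of the September 10, 2018 act and the February 20, 2020 discovery.
6 months from February 20, 2020 is August 20, 2020.
The period was tolled for 234 days by the defendant's active military service (June 21, 2020 to February 10, 2021), pushing the deadline to April 11, 2021.
Rousseau filed on March 27, 2021, before the April 11, 2021 deadline, so the action is timely.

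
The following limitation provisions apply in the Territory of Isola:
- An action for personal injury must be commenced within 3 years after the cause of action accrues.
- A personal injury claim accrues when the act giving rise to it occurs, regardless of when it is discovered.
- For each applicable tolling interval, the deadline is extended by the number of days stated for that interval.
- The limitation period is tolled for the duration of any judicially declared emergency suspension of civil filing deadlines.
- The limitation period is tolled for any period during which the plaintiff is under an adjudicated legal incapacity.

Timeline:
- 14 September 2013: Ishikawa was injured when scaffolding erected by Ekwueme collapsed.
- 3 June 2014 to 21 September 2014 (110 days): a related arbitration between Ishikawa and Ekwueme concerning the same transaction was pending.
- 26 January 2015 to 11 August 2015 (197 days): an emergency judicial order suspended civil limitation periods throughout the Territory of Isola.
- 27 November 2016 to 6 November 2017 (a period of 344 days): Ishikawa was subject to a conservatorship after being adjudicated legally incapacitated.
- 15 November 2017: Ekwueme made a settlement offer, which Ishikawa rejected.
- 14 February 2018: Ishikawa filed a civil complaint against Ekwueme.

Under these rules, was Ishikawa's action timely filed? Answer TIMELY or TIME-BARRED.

The claim accrued on 14 September 2013, when the wrongful act occurred.
Adding the 3 years base period to 14 September 2013 gives a deadline of 14 September 2016, before any tolling.
Because the emergency suspension of filing deadlines ran from 26 January 2015 to 11 August 2015, the deadline is extended by 197 days to 30 March 2017.
Because the plaintiff's legal incapacity ran from 27 November 2016 to 6 November 2017, the deadline is extended by 344 days to 9 March 2018.
Although a pending arbitration ran from 3 June 2014 to 21 September 2014, the stated rules do not make that a tolling event, so it is disregarded.
The other events in the timeline have no effect on the limitation period under the stated rules.
Filing on 14 February 2018 beat the 9 March 2018 deadline — the action is timely.

TIMELY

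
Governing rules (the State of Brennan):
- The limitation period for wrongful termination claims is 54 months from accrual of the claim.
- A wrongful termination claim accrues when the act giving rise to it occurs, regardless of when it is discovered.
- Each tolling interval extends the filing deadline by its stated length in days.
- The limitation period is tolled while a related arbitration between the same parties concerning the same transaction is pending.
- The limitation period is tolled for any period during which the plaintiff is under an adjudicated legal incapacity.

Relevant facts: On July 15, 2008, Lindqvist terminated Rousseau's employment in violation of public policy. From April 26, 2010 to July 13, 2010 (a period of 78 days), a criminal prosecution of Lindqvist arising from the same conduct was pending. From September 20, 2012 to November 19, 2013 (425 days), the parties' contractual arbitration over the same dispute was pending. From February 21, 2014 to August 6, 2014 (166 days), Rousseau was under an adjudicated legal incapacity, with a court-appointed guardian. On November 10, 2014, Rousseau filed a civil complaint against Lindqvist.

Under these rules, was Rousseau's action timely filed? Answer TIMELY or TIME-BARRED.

The claim accrued on July 15, 2008, the date of the act.
Adding the 54 months base period to July 15, 2008 gives a deadline of January 15, 2013, before any tolling.
The period was tolled for 425 days by the pending related arbitration (September 20, 2012 to November 19, 2013), pushing the deadline to March 16, 2014.
The plaintiff's legal incapacity from February 21, 2014 to August 6, 2014 tolled the period for 166 days, extending the deadline to August 29, 2014.
No stated provision tolls the period for a criminal prosecution, so the interval from April 26, 2010 to July 13, 2010 has no effect on the deadline.
Rousseau filed on November 10, 2014, after the August 29, 2014 deadline, so the action is time-barred.

TIME-BARRED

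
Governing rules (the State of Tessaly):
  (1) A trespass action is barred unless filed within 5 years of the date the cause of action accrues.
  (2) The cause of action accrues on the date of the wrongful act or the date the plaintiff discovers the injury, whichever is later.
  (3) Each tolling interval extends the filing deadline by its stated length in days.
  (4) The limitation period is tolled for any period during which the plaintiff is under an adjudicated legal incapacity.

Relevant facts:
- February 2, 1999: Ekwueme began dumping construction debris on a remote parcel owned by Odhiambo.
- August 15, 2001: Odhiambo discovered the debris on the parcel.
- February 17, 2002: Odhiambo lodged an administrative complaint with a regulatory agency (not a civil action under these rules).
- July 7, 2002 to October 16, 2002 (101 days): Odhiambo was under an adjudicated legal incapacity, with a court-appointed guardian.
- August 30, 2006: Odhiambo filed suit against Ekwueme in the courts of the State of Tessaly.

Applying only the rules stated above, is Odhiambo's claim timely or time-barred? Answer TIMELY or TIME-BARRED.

Taking the later of the act (February 2, 1999) and discovery (August 15, 2001), the claim accrued on August 15, 2001.
The untolled deadline — 5 years after August 15, 2001 — is August 15, 2006.
Because the plaintiff's legal incapacity ran from July 7, 2002 to October 16, 2002, the deadline is extended by 101 days to November 24, 2006.
None of the other events listed affects the running of the period under the stated rules.
Filing on August 30, 2006 beat the November 24, 2006 deadline — the action is timely.

TIMELY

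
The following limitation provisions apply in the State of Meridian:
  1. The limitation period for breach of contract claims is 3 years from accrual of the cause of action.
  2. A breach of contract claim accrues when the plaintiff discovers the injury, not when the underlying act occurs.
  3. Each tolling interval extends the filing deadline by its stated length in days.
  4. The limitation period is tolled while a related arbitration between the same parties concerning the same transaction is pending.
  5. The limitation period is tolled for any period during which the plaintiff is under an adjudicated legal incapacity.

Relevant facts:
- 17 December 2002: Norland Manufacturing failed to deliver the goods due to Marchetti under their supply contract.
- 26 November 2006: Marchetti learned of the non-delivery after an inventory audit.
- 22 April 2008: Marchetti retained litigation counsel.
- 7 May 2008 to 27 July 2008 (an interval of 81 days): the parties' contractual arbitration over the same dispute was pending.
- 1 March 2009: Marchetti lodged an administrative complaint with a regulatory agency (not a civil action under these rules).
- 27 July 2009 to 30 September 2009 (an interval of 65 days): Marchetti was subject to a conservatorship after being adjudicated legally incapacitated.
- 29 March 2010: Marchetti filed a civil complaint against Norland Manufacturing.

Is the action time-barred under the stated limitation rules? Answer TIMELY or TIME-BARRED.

TIMELY

Under the discovery rule, the claim accrued on 26 November 2006, when Marchetti discovered the injury — not on the 17 December 2002 date of the underlying act.
The untolled deadline — 3 years after 26 November 2006 — is 26 November 2009.
Because the pending related arbitration ran from 7 May 2008 to 27 July 2008, the deadline is extended by 81 days to 15 February 2010.
Because the plaintiff's legal incapacity ran from 27 July 2009 to 30 September 2009, the deadline is extended by 65 days to 21 April 2010.
Nothing else in the chronology tolls or restarts the period.
The 29 March 2010 filing precedes the 21 April 2010 deadline; the claim is timely.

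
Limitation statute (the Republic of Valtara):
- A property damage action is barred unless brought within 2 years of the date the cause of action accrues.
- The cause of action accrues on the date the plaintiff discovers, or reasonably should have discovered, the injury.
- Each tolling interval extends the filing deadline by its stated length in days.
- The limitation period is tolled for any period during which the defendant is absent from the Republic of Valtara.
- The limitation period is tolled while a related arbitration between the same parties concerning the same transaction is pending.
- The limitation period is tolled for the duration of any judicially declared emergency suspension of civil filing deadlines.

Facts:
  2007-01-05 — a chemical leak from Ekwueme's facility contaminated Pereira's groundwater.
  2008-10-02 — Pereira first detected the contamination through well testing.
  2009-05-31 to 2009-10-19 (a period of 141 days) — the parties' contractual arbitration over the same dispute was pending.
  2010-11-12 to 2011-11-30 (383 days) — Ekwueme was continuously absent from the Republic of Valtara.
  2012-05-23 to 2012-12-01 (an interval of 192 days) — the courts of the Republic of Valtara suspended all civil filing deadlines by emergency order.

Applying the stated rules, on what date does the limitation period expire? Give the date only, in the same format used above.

2012-03-09

Accrual is tied to discovery, so the period began on 2008-10-02 rather than on 2007-01-05 when the act occurred.
Adding the 2 years base period to 2008-10-02 gives a deadline of 2010-10-02, before any tolling.
Because the pending related arbitration ran from 2009-05-31 to 2009-10-19, the deadline is extended by 141 days to 2011-02-20.
Because the defendant's absence from the jurisdiction ran from 2010-11-12 to 2011-11-30, the deadline is extended by 383 days to 2012-03-09.
The emergency suspension of filing deadlines from 2012-05-23 to 2012-12-01 began after the period had already run on 2012-03-09, so it has no tolling effect.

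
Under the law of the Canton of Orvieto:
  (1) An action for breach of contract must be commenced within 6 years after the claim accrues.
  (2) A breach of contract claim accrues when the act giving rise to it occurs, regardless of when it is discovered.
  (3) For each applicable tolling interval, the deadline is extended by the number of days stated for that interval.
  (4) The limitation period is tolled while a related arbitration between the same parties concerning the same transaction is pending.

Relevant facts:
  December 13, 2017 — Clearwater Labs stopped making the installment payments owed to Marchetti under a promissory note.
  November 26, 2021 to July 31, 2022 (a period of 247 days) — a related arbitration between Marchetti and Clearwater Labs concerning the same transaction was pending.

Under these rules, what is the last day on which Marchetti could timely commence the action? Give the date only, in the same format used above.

The limitation period began to run on December 13, 2017.
6 years from December 13, 2017 is December 13, 2023.
The period was tolled for 247 days by the pending related arbitration (November 26, 2021 to July 31, 2022), pushing the deadline to August 16, 2024.

August 16, 2024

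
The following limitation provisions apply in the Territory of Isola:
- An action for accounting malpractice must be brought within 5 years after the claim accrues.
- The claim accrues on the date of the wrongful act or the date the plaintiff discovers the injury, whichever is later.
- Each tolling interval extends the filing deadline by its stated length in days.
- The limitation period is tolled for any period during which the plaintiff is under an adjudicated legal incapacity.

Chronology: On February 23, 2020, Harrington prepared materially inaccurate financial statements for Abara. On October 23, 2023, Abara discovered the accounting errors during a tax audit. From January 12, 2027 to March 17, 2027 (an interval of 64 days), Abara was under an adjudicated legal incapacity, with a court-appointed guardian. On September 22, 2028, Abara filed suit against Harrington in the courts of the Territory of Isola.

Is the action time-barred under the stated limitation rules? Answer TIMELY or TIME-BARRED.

Taking the later of the act (February 23, 2020) and discovery (October 23, 2023), the claim accrued on October 23, 2023.
Adding the 5 years base period to October 23, 2023 gives a deadline of October 23, 2028, before any tolling.
The period was tolled for 64 days by the plaintiff's legal incapacity (January 12, 2027 to March 17, 2027), pushing the deadline to December 26, 2028.
Filing on September 22, 2028 beat the December 26, 2028 deadline — the action is timely.

TIMELY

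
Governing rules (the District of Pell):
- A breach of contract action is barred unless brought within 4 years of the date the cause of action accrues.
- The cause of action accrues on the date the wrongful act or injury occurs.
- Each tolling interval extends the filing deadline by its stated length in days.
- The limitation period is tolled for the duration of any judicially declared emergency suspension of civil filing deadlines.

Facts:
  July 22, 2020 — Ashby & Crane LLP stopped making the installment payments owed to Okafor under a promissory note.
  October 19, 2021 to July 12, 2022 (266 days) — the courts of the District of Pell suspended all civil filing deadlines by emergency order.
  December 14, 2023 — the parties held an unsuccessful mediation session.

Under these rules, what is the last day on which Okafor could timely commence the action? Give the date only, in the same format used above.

The claim accrued on July 22, 2020, when the wrongful act occurred.
Adding the 4 years base period to July 22, 2020 gives a deadline of July 22, 2024, before any tolling.
The emergency suspension of filing deadlines from October 19, 2021 to July 12, 2022 tolled the period for 266 days, extending the deadline to April 14, 2025.
The other events in the timeline have no effect on the limitation period under the stated rules.

April 14, 2025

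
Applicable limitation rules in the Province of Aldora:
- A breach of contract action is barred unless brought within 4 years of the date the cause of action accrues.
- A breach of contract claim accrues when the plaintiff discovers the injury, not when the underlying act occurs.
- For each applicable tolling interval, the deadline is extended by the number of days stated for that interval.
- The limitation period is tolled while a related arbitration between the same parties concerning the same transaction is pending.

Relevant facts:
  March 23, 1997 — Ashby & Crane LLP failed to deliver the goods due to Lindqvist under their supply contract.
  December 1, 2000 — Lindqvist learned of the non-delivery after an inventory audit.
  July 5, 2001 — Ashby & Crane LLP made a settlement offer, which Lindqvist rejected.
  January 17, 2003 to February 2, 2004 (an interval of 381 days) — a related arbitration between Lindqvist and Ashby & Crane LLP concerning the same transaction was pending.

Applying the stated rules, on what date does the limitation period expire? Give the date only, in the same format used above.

December 17, 2005

Accrual is tied to discovery, so the period began on December 1, 2000 rather than on March 23, 1997 when the act occurred.
The untolled deadline — 4 years after December 1, 2000 — is December 1, 2004.
The pending related arbitration from January 17, 2003 to February 2, 2004 tolled the period for 381 days, extending the deadline to December 17, 2005.
Nothing else in the chronology tolls or restarts the period.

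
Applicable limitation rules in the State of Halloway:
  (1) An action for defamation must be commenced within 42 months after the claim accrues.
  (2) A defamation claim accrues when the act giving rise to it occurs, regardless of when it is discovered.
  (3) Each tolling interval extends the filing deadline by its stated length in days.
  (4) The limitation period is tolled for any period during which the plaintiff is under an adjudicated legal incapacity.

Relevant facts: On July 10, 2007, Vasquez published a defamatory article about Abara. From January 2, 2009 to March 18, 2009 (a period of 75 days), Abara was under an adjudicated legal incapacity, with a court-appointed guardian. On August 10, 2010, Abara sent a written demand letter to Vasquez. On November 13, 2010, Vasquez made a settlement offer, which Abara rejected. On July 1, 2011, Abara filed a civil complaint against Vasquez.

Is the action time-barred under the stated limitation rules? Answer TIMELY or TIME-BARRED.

The limitation period began to run on July 10, 2007.
42 months from July 10, 2007 is January 10, 2011.
Because the plaintiff's legal incapacity ran from January 2, 2009 to March 18, 2009, the deadline is extended by 75 days to March 26, 2011.
Nothing else in the chronology tolls or restarts the period.
The July 1, 2011 filing falls after the March 26, 2011 deadline; the claim is time-barred.

TIME-BARRED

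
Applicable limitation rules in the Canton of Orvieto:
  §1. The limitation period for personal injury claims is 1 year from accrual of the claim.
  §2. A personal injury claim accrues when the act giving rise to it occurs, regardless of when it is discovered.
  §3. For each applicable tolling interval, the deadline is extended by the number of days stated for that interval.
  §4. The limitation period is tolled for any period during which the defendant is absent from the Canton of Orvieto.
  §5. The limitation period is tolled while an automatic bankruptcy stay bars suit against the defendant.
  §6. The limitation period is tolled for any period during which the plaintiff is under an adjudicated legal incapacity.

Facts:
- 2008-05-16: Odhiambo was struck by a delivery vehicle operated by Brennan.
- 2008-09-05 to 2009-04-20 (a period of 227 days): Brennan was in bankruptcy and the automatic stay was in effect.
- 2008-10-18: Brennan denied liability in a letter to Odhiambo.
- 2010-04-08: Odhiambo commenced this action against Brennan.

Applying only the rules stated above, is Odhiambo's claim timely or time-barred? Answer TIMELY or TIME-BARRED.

The claim accrued on 2008-05-16, the date of the act.
1 year from 2008-05-16 is 2009-05-16.
The period was tolled for 227 days by the automatic bankruptcy stay (2008-09-05 to 2009-04-20), pushing the deadline to 2009-12-29.
The other events in the timeline have no effect on the limitation period under the stated rules.
Odhiambo filed on 2010-04-08, after the 2009-12-29 deadline, so the action is time-barred.

TIME-BARRED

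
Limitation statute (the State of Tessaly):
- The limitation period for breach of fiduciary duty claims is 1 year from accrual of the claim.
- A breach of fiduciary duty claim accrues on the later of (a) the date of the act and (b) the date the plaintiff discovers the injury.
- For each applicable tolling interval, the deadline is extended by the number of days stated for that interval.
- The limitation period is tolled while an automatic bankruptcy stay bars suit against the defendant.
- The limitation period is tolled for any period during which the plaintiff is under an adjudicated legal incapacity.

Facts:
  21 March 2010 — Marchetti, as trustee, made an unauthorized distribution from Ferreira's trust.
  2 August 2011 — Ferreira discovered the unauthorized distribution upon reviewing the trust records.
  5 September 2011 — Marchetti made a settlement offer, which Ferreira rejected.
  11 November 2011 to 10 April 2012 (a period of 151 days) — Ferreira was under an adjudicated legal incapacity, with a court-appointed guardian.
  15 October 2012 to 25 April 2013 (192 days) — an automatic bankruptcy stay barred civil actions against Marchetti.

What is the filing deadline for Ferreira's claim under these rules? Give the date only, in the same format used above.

11 July 2013

The claim accrued on 2 August 2011 — the later of the 21 March 2010 act and the 2 August 2011 discovery.
The untolled deadline — 1 year after 2 August 2011 — is 2 August 2012.
The period was tolled for 151 days by the plaintiff's legal incapacity (11 November 2011 to 10 April 2012), pushing the deadline to 31 December 2012.
The period was tolled for 192 days by the automatic bankruptcy stay (15 October 2012 to 25 April 2013), pushing the deadline to 11 July 2013.
Nothing else in the chronology tolls or restarts the period.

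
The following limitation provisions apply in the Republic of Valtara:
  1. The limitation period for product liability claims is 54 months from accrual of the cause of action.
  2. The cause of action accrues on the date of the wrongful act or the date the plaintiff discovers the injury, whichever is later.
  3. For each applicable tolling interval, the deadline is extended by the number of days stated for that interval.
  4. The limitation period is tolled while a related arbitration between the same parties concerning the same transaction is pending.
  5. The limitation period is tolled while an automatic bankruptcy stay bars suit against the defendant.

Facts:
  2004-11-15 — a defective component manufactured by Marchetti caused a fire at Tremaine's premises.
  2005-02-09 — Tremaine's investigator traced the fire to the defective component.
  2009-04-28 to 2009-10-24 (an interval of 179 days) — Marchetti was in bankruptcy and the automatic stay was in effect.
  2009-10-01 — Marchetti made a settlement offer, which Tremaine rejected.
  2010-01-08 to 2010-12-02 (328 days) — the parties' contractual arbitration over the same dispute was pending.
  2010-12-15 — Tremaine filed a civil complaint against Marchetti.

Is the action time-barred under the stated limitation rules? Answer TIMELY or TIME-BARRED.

Taking the later of the act (2004-11-15) and discovery (2005-02-09), the claim accrued on 2005-02-09.
Adding the 54 months base period to 2005-02-09 gives a deadline of 2009-08-09, before any tolling.
The period was tolled for 179 days by the automatic bankruptcy stay (2009-04-28 to 2009-10-24), pushing the deadline to 2010-02-04.
Because the pending related arbitration ran from 2010-01-08 to 2010-12-02, the deadline is extended by 328 days to 2010-12-29.
Nothing else in the chronology tolls or restarts the period.
Tremaine filed on 2010-12-15, before the 2010-12-29 deadline, so the action is timely.

TIMELY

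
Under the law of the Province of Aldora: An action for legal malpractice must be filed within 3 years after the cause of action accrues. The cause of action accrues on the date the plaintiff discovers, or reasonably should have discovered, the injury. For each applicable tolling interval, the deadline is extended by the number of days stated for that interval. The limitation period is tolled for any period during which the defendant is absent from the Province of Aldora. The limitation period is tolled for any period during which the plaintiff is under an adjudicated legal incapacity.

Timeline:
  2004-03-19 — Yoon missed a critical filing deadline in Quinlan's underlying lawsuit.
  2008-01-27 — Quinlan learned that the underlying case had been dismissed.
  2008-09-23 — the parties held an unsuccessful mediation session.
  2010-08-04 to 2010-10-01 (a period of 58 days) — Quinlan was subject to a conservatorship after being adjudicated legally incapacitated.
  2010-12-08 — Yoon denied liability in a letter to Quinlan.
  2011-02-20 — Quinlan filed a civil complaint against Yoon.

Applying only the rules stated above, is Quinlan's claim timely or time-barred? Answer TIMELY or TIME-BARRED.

TIMELY

Under the discovery rule, the claim accrued on 2008-01-27, when Quinlan discovered the injury — not on the 2004-03-19 date of the underlying act.
The untolled deadline — 3 years after 2008-01-27 — is 2011-01-27.
Because the plaintiff's legal incapacity ran from 2010-08-04 to 2010-10-01, the deadline is extended by 58 days to 2011-03-26.
Nothing else in the chronology tolls or restarts the period.
The 2011-02-20 filing precedes the 2011-03-26 deadline; the claim is timely.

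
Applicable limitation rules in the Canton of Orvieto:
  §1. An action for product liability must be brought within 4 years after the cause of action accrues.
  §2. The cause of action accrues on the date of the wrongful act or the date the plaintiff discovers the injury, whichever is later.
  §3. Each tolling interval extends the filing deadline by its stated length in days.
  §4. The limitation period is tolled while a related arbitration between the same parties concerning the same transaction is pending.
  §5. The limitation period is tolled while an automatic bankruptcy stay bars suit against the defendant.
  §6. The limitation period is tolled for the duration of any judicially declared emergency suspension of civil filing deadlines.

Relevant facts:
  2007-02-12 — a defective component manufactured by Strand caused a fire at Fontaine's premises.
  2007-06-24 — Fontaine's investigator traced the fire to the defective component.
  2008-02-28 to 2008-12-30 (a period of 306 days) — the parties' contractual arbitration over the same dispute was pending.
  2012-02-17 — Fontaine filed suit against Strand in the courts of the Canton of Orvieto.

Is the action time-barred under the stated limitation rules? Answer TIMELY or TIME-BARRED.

Because discovery on 2007-06-24 post-dates the 2007-02-12 act, accrual under the later-of rule falls on 2007-06-24.
4 years from 2007-06-24 is 2011-06-24.
The pending related arbitration from 2008-02-28 to 2008-12-30 tolled the period for 306 days, extending the deadline to 2012-04-25.
Filing on 2012-02-17 beat the 2012-04-25 deadline — the action is timely.

TIMELY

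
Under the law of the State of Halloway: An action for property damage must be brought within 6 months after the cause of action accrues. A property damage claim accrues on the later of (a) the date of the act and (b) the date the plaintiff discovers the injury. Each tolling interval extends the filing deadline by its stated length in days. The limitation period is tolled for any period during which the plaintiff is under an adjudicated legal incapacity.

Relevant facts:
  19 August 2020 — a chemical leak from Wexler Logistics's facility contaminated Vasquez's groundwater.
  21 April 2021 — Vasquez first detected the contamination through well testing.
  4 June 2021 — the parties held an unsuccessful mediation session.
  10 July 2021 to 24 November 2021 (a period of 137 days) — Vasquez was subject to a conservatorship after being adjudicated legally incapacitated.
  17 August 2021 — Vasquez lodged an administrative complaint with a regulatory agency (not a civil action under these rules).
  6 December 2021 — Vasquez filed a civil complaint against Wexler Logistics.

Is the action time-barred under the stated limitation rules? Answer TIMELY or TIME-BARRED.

Because discovery on 21 April 2021 post-dates the 19 August 2020 act, accrual under the later-of rule falls on 21 April 2021.
The untolled deadline — 6 months after 21 April 2021 — is 21 October 2021.
The period was tolled for 137 days by the plaintiff's legal incapacity (10 July 2021 to 24 November 2021), pushing the deadline to 7 March 2022.
The other events in the timeline have no effect on the limitation period under the stated rules.
Filing on 6 December 2021 beat the 7 March 2022 deadline — the action is timely.

TIMELY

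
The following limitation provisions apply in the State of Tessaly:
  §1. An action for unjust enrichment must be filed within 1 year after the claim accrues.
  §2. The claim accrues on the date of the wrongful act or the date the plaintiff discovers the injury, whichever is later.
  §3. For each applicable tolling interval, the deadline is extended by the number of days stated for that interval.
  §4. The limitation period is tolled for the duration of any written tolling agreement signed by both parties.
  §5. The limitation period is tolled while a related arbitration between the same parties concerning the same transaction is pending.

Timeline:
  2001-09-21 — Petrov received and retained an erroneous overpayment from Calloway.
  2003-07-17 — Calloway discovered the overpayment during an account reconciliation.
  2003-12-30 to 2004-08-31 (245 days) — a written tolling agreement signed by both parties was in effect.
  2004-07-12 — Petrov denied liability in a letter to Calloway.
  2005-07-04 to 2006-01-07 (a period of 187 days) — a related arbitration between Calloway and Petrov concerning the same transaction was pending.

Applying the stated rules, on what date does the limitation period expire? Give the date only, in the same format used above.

Because discovery on 2003-07-17 post-dates the 2001-09-21 act, accrual under the later-of rule falls on 2003-07-17.
1 year from 2003-07-17 is 2004-07-17.
Because the written tolling agreement ran from 2003-12-30 to 2004-08-31, the deadline is extended by 245 days to 2005-03-19.
By the time the pending related arbitration began on 2005-07-04, the limitation period had already expired on 2005-03-19; that interval cannot revive it.
Nothing else in the chronology tolls or restarts the period.

2005-03-19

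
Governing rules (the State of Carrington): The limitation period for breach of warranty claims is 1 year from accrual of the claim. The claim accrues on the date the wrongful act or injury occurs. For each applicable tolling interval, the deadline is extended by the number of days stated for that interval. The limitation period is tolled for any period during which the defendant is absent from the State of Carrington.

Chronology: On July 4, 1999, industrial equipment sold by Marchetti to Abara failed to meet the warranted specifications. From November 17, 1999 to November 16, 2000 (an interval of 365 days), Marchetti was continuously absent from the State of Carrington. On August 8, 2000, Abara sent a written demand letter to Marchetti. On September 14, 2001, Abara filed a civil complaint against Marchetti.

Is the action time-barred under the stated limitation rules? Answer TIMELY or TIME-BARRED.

The claim accrued on July 4, 1999, when the wrongful act occurred.
Adding the 1 year base period to July 4, 1999 gives a deadline of July 4, 2000, before any tolling.
The defendant's absence from the jurisdiction from November 17, 1999 to November 16, 2000 tolled the period for 365 days, extending the deadline to July 4, 2001.
None of the other events listed affects the running of the period under the stated rules.
The September 14, 2001 filing falls after the July 4, 2001 deadline; the claim is time-barred.

TIME-BARRED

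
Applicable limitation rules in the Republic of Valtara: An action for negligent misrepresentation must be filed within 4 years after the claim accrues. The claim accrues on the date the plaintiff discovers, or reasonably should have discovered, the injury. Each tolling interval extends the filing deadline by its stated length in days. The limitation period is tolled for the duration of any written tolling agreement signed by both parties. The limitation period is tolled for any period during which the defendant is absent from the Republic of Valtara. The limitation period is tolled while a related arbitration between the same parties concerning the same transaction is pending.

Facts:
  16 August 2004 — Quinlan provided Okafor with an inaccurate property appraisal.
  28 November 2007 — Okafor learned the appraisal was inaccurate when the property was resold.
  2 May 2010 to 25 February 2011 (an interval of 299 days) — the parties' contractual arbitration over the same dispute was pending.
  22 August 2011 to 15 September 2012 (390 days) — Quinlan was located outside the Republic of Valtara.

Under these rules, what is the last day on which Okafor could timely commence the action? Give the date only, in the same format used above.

17 October 2013

The claim did not accrue until Okafor discovered the injury on 28 November 2007; the 16 August 2004 act date does not start the clock under the stated rule.
4 years from 28 November 2007 is 28 November 2011.
Because the pending related arbitration ran from 2 May 2010 to 25 February 2011, the deadline is extended by 299 days to 22 September 2012.
The period was tolled for 390 days by the defendant's absence from the jurisdiction (22 August 2011 to 15 September 2012), pushing the deadline to 17 October 2013.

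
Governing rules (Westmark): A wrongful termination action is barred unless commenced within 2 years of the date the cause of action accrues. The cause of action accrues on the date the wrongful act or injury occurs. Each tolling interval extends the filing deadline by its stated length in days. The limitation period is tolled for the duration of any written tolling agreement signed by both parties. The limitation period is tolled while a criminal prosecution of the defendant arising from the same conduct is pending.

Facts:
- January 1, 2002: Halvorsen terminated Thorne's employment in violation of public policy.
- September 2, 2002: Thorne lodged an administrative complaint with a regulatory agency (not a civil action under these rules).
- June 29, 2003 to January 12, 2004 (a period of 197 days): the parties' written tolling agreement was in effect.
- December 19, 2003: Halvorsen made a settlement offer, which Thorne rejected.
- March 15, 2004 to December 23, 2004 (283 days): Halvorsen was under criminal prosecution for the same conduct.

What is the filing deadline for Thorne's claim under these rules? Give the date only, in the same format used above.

The cause of action accrued on January 1, 2002, the date of the act.
Adding the 2 years base period to January 1, 2002 gives a deadline of January 1, 2004, before any tolling.
Because the written tolling agreement ran from June 29, 2003 to January 12, 2004, the deadline is extended by 197 days to July 16, 2004.
The pending criminal prosecution from March 15, 2004 to December 23, 2004 tolled the period for 283 days, extending the deadline to April 25, 2005.
None of the other events listed affects the running of the period under the stated rules.

April 25, 2005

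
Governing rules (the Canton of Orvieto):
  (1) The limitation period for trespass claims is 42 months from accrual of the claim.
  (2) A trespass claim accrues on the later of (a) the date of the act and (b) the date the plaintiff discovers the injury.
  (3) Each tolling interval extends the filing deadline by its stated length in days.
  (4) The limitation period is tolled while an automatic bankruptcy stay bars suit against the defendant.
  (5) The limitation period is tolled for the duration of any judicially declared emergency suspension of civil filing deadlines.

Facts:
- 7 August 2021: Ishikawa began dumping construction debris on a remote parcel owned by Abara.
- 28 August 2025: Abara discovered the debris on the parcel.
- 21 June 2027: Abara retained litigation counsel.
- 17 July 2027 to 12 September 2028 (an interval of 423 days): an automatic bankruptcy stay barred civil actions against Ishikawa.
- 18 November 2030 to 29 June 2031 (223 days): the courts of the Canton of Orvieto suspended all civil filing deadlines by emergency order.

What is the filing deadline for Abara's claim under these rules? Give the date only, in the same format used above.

27 April 2030

Taking the later of the act (7 August 2021) and discovery (28 August 2025), the claim accrued on 28 August 2025.
The untolled deadline — 42 months after 28 August 2025 — is 28 February 2029.
The automatic bankruptcy stay from 17 July 2027 to 12 September 2028 tolled the period for 423 days, extending the deadline to 27 April 2030.
By the time the emergency suspension of filing deadlines began on 18 November 2030, the limitation period had already expired on 27 April 2030; that interval cannot revive it.
Nothing else in the chronology tolls or restarts the period.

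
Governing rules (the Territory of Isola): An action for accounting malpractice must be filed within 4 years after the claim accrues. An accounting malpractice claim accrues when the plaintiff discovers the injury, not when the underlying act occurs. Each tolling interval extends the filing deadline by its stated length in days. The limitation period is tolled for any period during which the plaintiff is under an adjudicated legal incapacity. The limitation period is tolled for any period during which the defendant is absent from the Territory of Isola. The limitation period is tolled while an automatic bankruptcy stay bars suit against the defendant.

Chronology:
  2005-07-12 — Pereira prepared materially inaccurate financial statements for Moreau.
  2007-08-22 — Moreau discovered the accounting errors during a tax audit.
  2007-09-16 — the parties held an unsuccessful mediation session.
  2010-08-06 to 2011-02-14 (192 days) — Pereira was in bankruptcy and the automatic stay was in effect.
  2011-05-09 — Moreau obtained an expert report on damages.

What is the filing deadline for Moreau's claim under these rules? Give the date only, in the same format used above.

Accrual is tied to discovery, so the period began on 2007-08-22 rather than on 2005-07-12 when the act occurred.
4 years from 2007-08-22 is 2011-08-22.
The automatic bankruptcy stay from 2010-08-06 to 2011-02-14 tolled the period for 192 days, extending the deadline to 2012-03-01.
Nothing else in the chronology tolls or restarts the period.

2012-03-01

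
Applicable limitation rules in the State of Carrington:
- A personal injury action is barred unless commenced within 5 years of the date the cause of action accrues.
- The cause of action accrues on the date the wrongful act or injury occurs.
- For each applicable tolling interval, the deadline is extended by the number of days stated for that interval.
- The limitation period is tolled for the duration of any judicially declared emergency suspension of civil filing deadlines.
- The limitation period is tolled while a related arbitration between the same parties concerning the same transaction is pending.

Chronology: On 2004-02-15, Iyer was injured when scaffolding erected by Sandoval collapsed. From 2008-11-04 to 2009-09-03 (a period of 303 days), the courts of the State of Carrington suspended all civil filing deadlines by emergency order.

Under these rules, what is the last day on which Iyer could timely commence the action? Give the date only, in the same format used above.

The claim accrued on 2004-02-15, when the wrongful act occurred.
5 years from 2004-02-15 is 2009-02-15.
The emergency suspension of filing deadlines from 2008-11-04 to 2009-09-03 tolled the period for 303 days, extending the deadline to 2009-12-15.

2009-12-15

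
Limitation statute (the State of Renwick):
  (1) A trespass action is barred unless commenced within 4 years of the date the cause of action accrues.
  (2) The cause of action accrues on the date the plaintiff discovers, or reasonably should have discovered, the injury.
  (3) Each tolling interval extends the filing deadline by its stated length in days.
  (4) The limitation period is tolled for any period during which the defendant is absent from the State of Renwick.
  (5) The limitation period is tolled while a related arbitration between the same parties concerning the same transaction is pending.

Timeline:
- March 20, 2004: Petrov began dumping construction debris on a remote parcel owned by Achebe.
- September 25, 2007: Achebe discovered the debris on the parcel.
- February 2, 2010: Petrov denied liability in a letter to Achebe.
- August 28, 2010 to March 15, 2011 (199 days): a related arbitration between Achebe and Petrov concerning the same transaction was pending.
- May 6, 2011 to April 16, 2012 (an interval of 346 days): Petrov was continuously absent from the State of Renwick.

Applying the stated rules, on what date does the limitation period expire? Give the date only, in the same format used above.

The claim did not accrue until Achebe discovered the injury on September 25, 2007; the March 20, 2004 act date does not start the clock under the stated rule.
4 years from September 25, 2007 is September 25, 2011.
The period was tolled for 199 days by the pending related arbitration (August 28, 2010 to March 15, 2011), pushing the deadline to April 11, 2012.
The period was tolled for 346 days by the defendant's absence from the jurisdiction (May 6, 2011 to April 16, 2012), pushing the deadline to March 23, 2013.
None of the other events listed affects the running of the period under the stated rules.

March 23, 2013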